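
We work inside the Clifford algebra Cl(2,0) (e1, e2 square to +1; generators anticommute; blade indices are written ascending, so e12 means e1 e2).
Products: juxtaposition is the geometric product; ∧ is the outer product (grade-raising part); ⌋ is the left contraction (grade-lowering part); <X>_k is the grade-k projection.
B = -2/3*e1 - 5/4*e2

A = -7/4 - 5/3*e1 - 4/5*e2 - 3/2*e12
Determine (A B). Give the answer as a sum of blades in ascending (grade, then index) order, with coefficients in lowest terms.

step 1: 19/9 + 73/24*e1 + 19/16*e2 + 31/20*e12
Answer: 19/9 + 73/24*e1 + 19/16*e2 + 31/20*e12


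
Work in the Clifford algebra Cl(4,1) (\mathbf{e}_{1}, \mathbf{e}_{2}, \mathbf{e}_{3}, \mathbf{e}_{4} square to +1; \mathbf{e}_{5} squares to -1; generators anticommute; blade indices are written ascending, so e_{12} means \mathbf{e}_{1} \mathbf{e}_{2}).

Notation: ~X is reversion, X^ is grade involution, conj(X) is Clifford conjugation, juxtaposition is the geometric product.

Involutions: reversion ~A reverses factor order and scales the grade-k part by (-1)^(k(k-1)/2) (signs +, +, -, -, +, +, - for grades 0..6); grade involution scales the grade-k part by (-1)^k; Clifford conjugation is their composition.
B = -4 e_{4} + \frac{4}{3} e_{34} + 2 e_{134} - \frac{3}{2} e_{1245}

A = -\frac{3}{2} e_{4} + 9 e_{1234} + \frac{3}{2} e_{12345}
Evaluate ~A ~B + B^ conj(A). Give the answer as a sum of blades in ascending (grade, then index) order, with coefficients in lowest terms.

first term: 6 - 18 e_{2} + \frac{1}{4} e_{3} + 12 e_{12} + 3 e_{13} + 3 e_{25} + \frac{27}{2} e_{35} - 36 e_{123} + \frac{17}{4} e_{125} + 6 e_{1235}
second term: 6 + 18 e_{2} - \frac{1}{4} e_{3} - 12 e_{12} - 3 e_{13} - 3 e_{25} - \frac{27}{2} e_{35} - 36 e_{123} + \frac{17}{4} e_{125} + 6 e_{1235}
Answer: 12 - 72 e_{123} + \frac{17}{2} e_{125} + 12 e_{1235}


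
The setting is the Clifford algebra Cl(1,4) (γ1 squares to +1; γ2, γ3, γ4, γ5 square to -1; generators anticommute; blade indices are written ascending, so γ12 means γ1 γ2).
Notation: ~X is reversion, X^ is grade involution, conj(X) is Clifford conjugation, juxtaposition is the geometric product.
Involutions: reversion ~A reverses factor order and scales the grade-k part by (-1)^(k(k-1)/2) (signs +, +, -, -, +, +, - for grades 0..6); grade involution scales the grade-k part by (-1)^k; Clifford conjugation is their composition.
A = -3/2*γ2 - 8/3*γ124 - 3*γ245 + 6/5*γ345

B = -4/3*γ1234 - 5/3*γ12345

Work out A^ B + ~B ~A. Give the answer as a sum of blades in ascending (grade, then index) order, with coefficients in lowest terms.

first term: -32/9*γ3 + 2*γ12 + 5*γ13 - 40/9*γ35 - 8/5*γ125 - 2*γ134 - 4*γ135 - 5/2*γ1345
second term: 32/9*γ3 + 2*γ12 + 5*γ13 - 40/9*γ35 - 8/5*γ125 - 2*γ134 - 4*γ135 + 5/2*γ1345
Answer: 4*γ12 + 10*γ13 - 80/9*γ35 - 16/5*γ125 - 4*γ134 - 8*γ135


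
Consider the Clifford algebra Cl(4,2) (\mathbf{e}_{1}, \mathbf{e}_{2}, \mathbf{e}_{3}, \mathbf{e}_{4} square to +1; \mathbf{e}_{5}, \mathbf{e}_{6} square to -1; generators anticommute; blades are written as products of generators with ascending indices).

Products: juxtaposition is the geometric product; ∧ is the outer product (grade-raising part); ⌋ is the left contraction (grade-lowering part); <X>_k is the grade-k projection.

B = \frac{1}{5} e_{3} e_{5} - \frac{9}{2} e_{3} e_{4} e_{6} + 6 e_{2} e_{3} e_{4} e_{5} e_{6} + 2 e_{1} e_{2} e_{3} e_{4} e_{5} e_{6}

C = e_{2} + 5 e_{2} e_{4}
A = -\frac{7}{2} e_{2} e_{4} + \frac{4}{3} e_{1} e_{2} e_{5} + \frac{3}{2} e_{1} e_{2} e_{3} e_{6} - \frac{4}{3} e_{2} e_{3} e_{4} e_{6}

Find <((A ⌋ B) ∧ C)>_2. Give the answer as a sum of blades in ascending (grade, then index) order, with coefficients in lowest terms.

step 1: -8 e_{5} - \frac{8}{3} e_{1} e_{5} - 3 e_{4} e_{5} + \frac{8}{3} e_{3} e_{4} e_{6} - 21 e_{3} e_{5} e_{6} - 7 e_{1} e_{3} e_{5} e_{6}
step 2: 8 e_{2} e_{5} + \frac{8}{3} e_{1} e_{2} e_{5} - 43 e_{2} e_{4} e_{5} - \frac{40}{3} e_{1} e_{2} e_{4} e_{5} - \frac{8}{3} e_{2} e_{3} e_{4} e_{6} + 21 e_{2} e_{3} e_{5} e_{6} + 7 e_{1} e_{2} e_{3} e_{5} e_{6} + 105 e_{2} e_{3} e_{4} e_{5} e_{6} + 35 e_{1} e_{2} e_{3} e_{4} e_{5} e_{6}
step 3: 8 e_{2} e_{5}
Answer: 8 e_{2} e_{5}


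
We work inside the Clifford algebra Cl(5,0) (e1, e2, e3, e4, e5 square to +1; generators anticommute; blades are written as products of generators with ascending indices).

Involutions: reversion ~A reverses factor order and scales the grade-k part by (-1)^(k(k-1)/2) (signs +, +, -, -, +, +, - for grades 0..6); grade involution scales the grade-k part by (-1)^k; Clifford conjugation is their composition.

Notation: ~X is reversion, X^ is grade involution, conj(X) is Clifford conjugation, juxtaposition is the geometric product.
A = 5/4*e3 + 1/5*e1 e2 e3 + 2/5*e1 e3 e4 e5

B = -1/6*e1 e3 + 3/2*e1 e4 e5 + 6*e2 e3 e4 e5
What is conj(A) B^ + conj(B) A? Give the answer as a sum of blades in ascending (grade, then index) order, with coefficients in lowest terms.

first term: -5/24*e1 - 1/30*e2 - 3/5*e3 + 12/5*e1 e2 + 1/15*e4 e5 - 6/5*e1 e4 e5 + 15/2*e2 e4 e5 - 15/8*e1 e3 e4 e5 - 3/10*e2 e3 e4 e5
second term: 5/24*e1 + 1/30*e2 - 3/5*e3 - 12/5*e1 e2 - 1/15*e4 e5 - 6/5*e1 e4 e5 + 15/2*e2 e4 e5 + 15/8*e1 e3 e4 e5 + 3/10*e2 e3 e4 e5
Answer: -6/5*e3 - 12/5*e1 e4 e5 + 15*e2 e4 e5


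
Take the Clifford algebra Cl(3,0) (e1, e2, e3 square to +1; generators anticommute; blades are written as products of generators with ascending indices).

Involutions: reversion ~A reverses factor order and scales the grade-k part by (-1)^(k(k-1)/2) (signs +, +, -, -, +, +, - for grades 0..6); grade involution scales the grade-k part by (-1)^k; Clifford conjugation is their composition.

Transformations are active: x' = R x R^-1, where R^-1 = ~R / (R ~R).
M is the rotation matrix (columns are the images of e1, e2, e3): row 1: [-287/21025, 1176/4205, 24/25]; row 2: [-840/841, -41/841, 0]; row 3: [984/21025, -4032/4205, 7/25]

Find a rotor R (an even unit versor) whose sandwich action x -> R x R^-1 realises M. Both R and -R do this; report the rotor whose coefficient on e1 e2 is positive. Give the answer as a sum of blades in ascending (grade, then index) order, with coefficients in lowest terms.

Method: write R = a + b12*e1 e2 + b13*e1 e3 + b23*e2 e3 with a^2 + b12^2 + b13^2 + b23^2 = 1 (so R^-1 = ~R). Expanding the columns R e_j ~R gives tr M = 4a^2 - 1 and, from the antisymmetric part, M21 - M12 = -4a*b12, M13 - M31 = 4a*b13, M32 - M23 = -4a*b23.
Here tr M = 183/841, so a^2 = (1 + tr M)/4 = 256/841 and a = ±16/29. Taking a = 16/29: M21 - M12 = -5376/4205, M13 - M31 = 768/841, M32 - M23 = -4032/4205, giving b12 = 84/145, b13 = 12/29, b23 = 63/145, i.e. R = 16/29 + 84/145*e1 e2 + 12/29*e1 e3 + 63/145*e2 e3.
Its e1 e2 coefficient is already positive.
Answer: 16/29 + 84/145*e1 e2 + 12/29*e1 e3 + 63/145*e2 e3. Uniqueness: Spin(3) -> SO(3) maps R and -R to the same rotation of trace 183/841; fixing the sign of the e1 e2 coefficient removes the ambiguity.


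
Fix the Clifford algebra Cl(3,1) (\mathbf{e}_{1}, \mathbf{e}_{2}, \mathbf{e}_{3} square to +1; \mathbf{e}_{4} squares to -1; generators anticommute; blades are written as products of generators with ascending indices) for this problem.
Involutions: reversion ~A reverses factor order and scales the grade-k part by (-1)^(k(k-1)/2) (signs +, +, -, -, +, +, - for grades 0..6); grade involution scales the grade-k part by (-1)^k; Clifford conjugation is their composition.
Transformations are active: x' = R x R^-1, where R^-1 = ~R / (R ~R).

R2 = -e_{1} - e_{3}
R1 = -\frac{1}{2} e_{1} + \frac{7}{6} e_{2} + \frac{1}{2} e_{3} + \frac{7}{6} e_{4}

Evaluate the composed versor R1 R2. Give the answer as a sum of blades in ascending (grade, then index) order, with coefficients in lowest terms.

Distribute over the terms of R2 (each basis-blade product reordered to ascending indices, repeated generators contracted through their squares):
R1 (-e_{1}) = \frac{1}{2} + \frac{7}{6} e_{1} e_{2} + \frac{1}{2} e_{1} e_{3} + \frac{7}{6} e_{1} e_{4}
R1 (-e_{3}) = -\frac{1}{2} + \frac{1}{2} e_{1} e_{3} - \frac{7}{6} e_{2} e_{3} + \frac{7}{6} e_{3} e_{4}
Summing the partial products and collecting blades:
Answer: \frac{7}{6} e_{1} e_{2} + e_{1} e_{3} + \frac{7}{6} e_{1} e_{4} - \frac{7}{6} e_{2} e_{3} + \frac{7}{6} e_{3} e_{4}


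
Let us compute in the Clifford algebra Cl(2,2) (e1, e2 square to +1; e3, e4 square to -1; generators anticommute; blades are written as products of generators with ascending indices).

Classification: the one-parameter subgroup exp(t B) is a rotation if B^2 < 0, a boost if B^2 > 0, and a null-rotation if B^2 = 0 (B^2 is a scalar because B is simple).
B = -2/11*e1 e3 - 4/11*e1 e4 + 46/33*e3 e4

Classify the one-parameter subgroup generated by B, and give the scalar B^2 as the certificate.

B^2 term by term: the squares give (-2/11)^2*(e1 e3)^2 + (-4/11)^2*(e1 e4)^2 + (46/33)^2*(e3 e4)^2 = 4/121*(+1) + 16/121*(+1) + 2116/1089*(-1) = -16/9 (each basis 2-blade squares to minus the product of its generators' squares); cross terms between blades sharing an index anticommute and cancel. So B^2 = -16/9.
Answer: rotation, certificate B^2 = -16/9. The invariant at work: B^2 = -16/9 is unchanged by conjugation, hence its sign classifies the subgroup whatever basis B is written in.


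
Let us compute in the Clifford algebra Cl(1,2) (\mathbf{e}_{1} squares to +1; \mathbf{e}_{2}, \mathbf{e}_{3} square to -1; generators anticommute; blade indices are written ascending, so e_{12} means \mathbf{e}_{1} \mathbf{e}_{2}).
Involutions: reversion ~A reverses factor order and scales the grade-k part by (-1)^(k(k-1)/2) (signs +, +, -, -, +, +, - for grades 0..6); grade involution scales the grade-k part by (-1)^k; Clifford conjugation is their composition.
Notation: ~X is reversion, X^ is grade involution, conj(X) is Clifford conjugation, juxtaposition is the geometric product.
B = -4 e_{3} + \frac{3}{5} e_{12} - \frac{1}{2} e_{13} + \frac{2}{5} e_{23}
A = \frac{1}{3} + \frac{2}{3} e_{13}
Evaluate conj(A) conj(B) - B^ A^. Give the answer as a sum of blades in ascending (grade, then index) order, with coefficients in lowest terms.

first term: -\frac{1}{3} + \frac{8}{3} e_{1} + \frac{4}{3} e_{3} + \frac{1}{15} e_{12} + \frac{1}{6} e_{13} + \frac{4}{15} e_{23}
second term: -\frac{1}{3} + \frac{8}{3} e_{1} + \frac{4}{3} e_{3} - \frac{1}{15} e_{12} - \frac{1}{6} e_{13} - \frac{4}{15} e_{23}
Answer: \frac{2}{15} e_{12} + \frac{1}{3} e_{13} + \frac{8}{15} e_{23}


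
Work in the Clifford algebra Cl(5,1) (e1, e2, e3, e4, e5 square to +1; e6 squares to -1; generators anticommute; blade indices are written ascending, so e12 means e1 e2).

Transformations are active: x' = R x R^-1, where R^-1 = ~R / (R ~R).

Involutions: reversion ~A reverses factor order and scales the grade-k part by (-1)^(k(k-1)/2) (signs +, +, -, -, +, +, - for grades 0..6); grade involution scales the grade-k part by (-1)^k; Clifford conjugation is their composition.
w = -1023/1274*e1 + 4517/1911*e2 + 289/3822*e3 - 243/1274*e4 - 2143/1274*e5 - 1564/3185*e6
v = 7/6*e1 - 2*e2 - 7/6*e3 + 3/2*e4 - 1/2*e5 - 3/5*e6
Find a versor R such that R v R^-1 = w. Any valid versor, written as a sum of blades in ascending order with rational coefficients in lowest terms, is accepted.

The midline construction: v and w both square to 1994/225, so reflecting in their sum 695/1911*e1 + 695/1911*e2 - 695/637*e3 + 834/637*e4 - 1390/637*e5 - 695/637*e6 exchanges them.
Answer: 695/1911*e1 + 695/1911*e2 - 695/637*e3 + 834/637*e4 - 1390/637*e5 - 695/637*e6


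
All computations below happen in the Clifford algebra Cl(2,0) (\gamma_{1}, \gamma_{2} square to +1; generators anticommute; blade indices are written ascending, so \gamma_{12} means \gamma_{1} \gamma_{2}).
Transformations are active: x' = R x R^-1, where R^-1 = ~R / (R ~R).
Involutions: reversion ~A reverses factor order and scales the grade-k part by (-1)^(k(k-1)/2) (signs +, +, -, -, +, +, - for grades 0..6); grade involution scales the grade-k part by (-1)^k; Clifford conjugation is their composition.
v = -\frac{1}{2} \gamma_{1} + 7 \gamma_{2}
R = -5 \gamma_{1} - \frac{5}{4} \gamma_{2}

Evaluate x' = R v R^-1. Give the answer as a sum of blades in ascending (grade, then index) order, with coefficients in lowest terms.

~R = -5 \gamma_{1} - \frac{5}{4} \gamma_{2}, and R ~R = \frac{425}{16}, so R^-1 = ~R / (\frac{425}{16}).
R v = -\frac{25}{4} - \frac{285}{8} \gamma_{12}
Answer: \frac{97}{34} \gamma_{1} - \frac{109}{17} \gamma_{2}


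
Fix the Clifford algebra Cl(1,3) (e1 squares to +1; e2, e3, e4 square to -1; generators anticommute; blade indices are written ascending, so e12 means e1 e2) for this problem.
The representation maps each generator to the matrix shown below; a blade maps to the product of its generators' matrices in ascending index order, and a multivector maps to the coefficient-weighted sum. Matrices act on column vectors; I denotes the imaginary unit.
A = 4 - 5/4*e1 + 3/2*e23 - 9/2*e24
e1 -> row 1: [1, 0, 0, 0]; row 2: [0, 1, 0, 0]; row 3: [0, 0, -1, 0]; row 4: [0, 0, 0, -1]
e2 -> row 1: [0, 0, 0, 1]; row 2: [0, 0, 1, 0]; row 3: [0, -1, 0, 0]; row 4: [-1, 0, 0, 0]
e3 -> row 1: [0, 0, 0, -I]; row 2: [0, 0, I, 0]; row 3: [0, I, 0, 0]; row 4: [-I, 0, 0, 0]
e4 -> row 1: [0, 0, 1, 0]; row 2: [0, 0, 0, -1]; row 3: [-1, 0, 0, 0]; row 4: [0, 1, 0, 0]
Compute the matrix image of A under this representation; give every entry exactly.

Bivector images (products of the table entries): rho(e23) = rho(e2)rho(e3) = row 1: [-I, 0, 0, 0]; row 2: [0, I, 0, 0]; row 3: [0, 0, -I, 0]; row 4: [0, 0, 0, I]; rho(e24) = rho(e2)rho(e4) = row 1: [0, 1, 0, 0]; row 2: [-1, 0, 0, 0]; row 3: [0, 0, 0, 1]; row 4: [0, 0, -1, 0].
M = (4)*1 + (-5/4)*rho(e1) + (3/2)*rho(e23) + (-9/2)*rho(e24), summed entrywise (1 is the identity matrix):
Answer: row 1: [11/4 - 3*I/2, -9/2, 0, 0]; row 2: [9/2, 11/4 + 3*I/2, 0, 0]; row 3: [0, 0, 21/4 - 3*I/2, -9/2]; row 4: [0, 0, 9/2, 21/4 + 3*I/2]


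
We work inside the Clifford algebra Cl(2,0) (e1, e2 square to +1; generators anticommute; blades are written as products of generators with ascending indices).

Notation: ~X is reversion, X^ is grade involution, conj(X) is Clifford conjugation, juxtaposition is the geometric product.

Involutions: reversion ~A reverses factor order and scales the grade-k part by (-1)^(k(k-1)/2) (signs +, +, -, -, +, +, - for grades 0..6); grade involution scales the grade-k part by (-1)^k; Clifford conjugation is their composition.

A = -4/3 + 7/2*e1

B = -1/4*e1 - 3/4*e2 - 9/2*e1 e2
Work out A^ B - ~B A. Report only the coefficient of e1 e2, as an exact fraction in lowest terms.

first term: 7/8 + 1/3*e1 + 67/4*e2 + 69/8*e1 e2
second term: -7/8 + 1/3*e1 - 59/4*e2 - 27/8*e1 e2
Answer: 12


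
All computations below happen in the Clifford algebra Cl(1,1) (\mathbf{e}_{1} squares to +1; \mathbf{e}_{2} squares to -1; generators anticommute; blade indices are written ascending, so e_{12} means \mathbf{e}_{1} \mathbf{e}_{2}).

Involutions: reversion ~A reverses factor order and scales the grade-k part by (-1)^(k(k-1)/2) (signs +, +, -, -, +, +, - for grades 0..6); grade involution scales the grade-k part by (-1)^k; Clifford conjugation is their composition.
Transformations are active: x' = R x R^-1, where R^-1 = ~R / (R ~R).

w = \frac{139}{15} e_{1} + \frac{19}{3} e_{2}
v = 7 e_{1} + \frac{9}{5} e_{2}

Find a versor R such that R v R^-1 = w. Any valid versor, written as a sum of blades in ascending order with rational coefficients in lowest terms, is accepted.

Here q(v) = q(w) = \frac{1144}{25}; the classical choice R = v + w = \frac{244}{15} e_{1} + \frac{122}{15} e_{2} then realises v -> w under the sandwich.
Answer: \frac{244}{15} e_{1} + \frac{122}{15} e_{2}


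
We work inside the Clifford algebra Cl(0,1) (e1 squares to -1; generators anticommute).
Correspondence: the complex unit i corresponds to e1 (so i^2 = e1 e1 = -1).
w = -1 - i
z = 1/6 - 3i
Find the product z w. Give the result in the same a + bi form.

In blades: z = 1/6 - 3*e1, w = -1 - e1.
Distribute z over w term by term (generator squares from the signature, products reordered to ascending indices): (1/6)*w = -1/6 - 1/6*e1; (-3*e1)*w = -3 + 3*e1.
Sum: -19/6 + 17/6*e1; translating back through the correspondence:
Answer: -19/6 + 17/6*i


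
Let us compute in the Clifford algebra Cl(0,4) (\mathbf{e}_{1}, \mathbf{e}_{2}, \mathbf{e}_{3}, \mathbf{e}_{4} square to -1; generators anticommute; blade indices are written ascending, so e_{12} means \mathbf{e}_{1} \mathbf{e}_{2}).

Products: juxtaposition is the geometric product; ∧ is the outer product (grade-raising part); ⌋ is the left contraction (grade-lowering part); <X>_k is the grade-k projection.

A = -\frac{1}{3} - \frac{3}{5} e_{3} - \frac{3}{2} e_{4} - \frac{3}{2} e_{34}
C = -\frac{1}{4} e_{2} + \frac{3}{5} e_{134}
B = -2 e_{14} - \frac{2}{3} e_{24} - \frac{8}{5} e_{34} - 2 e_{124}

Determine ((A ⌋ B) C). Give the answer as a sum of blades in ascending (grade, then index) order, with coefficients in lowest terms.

step 1: -\frac{12}{5} + 3 e_{1} + e_{2} + \frac{12}{5} e_{3} - \frac{24}{25} e_{4} - 3 e_{12} + \frac{2}{3} e_{14} + \frac{2}{9} e_{24} + \frac{8}{15} e_{34} + \frac{2}{3} e_{124}
step 2: \frac{1}{4} - \frac{107}{100} e_{1} + \frac{3}{5} e_{2} + \frac{2}{5} e_{3} - \frac{1}{18} e_{4} - \frac{3}{4} e_{12} + \frac{72}{125} e_{13} + \frac{191}{150} e_{14} + \frac{1}{5} e_{23} - \frac{6}{25} e_{24} - \frac{9}{5} e_{34} + \frac{2}{15} e_{123} + \frac{1}{6} e_{124} - \frac{36}{25} e_{134} - \frac{29}{15} e_{234} - \frac{3}{5} e_{1234}
Answer: \frac{1}{4} - \frac{107}{100} e_{1} + \frac{3}{5} e_{2} + \frac{2}{5} e_{3} - \frac{1}{18} e_{4} - \frac{3}{4} e_{12} + \frac{72}{125} e_{13} + \frac{191}{150} e_{14} + \frac{1}{5} e_{23} - \frac{6}{25} e_{24} - \frac{9}{5} e_{34} + \frac{2}{15} e_{123} + \frac{1}{6} e_{124} - \frac{36}{25} e_{134} - \frac{29}{15} e_{234} - \frac{3}{5} e_{1234}


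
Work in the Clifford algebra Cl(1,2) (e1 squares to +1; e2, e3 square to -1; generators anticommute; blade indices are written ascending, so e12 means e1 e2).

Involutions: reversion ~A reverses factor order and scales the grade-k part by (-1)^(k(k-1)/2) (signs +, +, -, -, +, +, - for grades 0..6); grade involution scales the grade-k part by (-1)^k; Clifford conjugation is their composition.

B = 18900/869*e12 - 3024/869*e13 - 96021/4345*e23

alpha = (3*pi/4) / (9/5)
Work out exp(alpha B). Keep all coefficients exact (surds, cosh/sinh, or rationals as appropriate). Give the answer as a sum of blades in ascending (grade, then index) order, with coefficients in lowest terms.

B^2 term by term: the squares give (18900/869)^2*(e12)^2 + (-3024/869)^2*(e13)^2 + (-96021/4345)^2*(e23)^2 = 357210000/755161*(+1) + 9144576/755161*(+1) + 9220032441/18879025*(-1) = -81/25 (each basis 2-blade squares to minus the product of its generators' squares); cross terms between blades sharing an index anticommute and cancel. So B^2 = -81/25.
B^2 = -81/25 — a negative square means the series sums to a rotation: l = 9/5, alpha*l = 3*pi/4, so exp(alpha B) = cos(3*pi/4) + (sin(3*pi/4)/(9/5))*B = -sqrt(2)/2 + (5*sqrt(2)/18)*B.
Answer: -sqrt(2)/2 + 5250*sqrt(2)/869*e12 - 840*sqrt(2)/869*e13 - 10669*sqrt(2)/1738*e23


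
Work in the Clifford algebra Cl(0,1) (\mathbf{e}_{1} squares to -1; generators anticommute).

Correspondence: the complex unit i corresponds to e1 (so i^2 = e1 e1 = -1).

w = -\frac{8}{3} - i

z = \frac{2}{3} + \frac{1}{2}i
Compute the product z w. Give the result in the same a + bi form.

In blades: z = \frac{2}{3} + \frac{1}{2} e_{1}, w = -\frac{8}{3} - e_{1}.
Distribute z over w term by term (generator squares from the signature, products reordered to ascending indices): (\frac{2}{3})*w = -\frac{16}{9} - \frac{2}{3} e_{1}; (\frac{1}{2} e_{1})*w = \frac{1}{2} - \frac{4}{3} e_{1}.
Sum: -\frac{23}{18} - 2 e_{1}; translating back through the correspondence:
Answer: -\frac{23}{18} - 2i


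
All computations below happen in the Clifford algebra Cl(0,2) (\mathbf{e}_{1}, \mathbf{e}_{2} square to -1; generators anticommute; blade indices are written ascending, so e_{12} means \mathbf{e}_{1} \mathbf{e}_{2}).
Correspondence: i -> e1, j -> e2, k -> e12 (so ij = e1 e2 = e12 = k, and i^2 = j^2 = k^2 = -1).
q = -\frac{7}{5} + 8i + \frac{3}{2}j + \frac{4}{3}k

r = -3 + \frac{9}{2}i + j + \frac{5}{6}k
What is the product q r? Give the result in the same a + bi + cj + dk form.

In blades: q = -\frac{7}{5} + 8 e_{1} + \frac{3}{2} e_{2} + \frac{4}{3} e_{12}, r = -3 + \frac{9}{2} e_{1} + e_{2} + \frac{5}{6} e_{12}.
Distribute q over r term by term (generator squares from the signature, products reordered to ascending indices): (-\frac{7}{5})*r = \frac{21}{5} - \frac{63}{10} e_{1} - \frac{7}{5} e_{2} - \frac{7}{6} e_{12}; (8 e_{1})*r = -36 - 24 e_{1} - \frac{20}{3} e_{2} + 8 e_{12}; (\frac{3}{2} e_{2})*r = -\frac{3}{2} + \frac{5}{4} e_{1} - \frac{9}{2} e_{2} - \frac{27}{4} e_{12}; (\frac{4}{3} e_{12})*r = -\frac{10}{9} - \frac{4}{3} e_{1} + 6 e_{2} - 4 e_{12}.
Sum: -\frac{3097}{90} - \frac{1823}{60} e_{1} - \frac{197}{30} e_{2} - \frac{47}{12} e_{12}; translating back through the correspondence:
Answer: -\frac{3097}{90} - \frac{1823}{60}i - \frac{197}{30}j - \frac{47}{12}k


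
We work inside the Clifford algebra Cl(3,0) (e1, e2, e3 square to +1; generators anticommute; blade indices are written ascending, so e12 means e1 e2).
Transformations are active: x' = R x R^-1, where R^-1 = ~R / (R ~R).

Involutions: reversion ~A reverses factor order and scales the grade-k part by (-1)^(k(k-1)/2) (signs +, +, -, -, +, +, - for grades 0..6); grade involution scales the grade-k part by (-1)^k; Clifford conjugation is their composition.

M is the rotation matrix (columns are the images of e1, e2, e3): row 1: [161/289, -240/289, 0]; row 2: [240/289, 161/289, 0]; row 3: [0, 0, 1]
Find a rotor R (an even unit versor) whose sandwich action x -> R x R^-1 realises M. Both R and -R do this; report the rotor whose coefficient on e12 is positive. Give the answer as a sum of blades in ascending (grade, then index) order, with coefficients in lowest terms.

Method: write R = a + b12*e12 + b13*e13 + b23*e23 with a^2 + b12^2 + b13^2 + b23^2 = 1 (so R^-1 = ~R). Expanding the columns R e_j ~R gives tr M = 4a^2 - 1 and, from the antisymmetric part, M21 - M12 = -4a*b12, M13 - M31 = 4a*b13, M32 - M23 = -4a*b23.
Here tr M = 611/289, so a^2 = (1 + tr M)/4 = 225/289 and a = ±15/17. Taking a = 15/17: M21 - M12 = 480/289, M13 - M31 = 0, M32 - M23 = 0, giving b12 = -8/17, b13 = 0, b23 = 0, i.e. R = 15/17 - 8/17*e12.
Its e12 coefficient is negative, so report the other preimage -R.
Answer: -15/17 + 8/17*e12. Recall the cover is two-to-one: with M of trace 611/289, both preimages act alike, and the stated e12 sign chooses the sheet.


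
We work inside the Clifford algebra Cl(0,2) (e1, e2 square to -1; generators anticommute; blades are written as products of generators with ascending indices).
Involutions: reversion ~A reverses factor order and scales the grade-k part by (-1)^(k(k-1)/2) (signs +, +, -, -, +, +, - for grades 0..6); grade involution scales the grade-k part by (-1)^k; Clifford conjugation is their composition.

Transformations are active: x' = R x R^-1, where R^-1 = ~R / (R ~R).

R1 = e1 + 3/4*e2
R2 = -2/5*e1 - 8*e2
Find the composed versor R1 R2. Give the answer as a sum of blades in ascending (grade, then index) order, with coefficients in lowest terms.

Distribute over the terms of R1 (each basis-blade product reordered to ascending indices, repeated generators contracted through their squares):
(e1) R2 = 2/5 - 8*e1 e2
(3/4*e2) R2 = 6 + 3/10*e1 e2
Summing the partial products and collecting blades:
Answer: 32/5 - 77/10*e1 e2


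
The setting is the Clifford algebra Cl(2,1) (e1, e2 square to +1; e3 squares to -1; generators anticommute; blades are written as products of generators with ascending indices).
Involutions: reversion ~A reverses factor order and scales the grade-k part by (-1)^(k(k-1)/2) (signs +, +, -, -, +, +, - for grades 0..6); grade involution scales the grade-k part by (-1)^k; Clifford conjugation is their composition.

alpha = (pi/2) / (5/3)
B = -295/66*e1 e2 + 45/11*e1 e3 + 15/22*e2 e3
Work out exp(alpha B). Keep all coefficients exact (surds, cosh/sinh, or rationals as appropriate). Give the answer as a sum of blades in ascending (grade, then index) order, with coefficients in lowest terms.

B^2 term by term: the squares give (-295/66)^2*(e1 e2)^2 + (45/11)^2*(e1 e3)^2 + (15/22)^2*(e2 e3)^2 = 87025/4356*(-1) + 2025/121*(+1) + 225/484*(+1) = -25/9 (each basis 2-blade squares to minus the product of its generators' squares); cross terms between blades sharing an index anticommute and cancel. So B^2 = -25/9.
B^2 = -25/9 — circular case — the even/odd split gives cos and sin: l = 5/3, alpha*l = pi/2, so exp(alpha B) = cos(pi/2) + (sin(pi/2)/(5/3))*B = 0 + (3/5)*B.
Answer: -59/22*e1 e2 + 27/11*e1 e3 + 9/22*e2 e3


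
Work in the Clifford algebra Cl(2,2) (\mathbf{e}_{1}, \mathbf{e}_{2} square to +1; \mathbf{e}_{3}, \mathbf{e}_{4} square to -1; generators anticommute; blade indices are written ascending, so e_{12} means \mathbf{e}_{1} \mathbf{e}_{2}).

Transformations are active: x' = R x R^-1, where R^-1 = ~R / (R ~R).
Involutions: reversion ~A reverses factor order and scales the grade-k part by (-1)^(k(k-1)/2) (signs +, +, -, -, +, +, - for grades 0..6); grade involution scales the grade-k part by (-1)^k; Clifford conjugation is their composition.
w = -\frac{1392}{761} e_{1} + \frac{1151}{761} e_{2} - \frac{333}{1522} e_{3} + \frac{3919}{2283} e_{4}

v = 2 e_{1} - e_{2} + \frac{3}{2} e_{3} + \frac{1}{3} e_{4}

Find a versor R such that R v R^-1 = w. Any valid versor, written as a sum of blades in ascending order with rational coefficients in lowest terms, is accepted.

Sketch: the shared square \frac{95}{36} makes R = v + w = \frac{130}{761} e_{1} + \frac{390}{761} e_{2} + \frac{975}{761} e_{3} + \frac{1560}{761} e_{4} the natural versor; its sandwich fixes that direction, negates (v - w)/2, and sends v to w.
Answer: \frac{130}{761} e_{1} + \frac{390}{761} e_{2} + \frac{975}{761} e_{3} + \frac{1560}{761} e_{4}


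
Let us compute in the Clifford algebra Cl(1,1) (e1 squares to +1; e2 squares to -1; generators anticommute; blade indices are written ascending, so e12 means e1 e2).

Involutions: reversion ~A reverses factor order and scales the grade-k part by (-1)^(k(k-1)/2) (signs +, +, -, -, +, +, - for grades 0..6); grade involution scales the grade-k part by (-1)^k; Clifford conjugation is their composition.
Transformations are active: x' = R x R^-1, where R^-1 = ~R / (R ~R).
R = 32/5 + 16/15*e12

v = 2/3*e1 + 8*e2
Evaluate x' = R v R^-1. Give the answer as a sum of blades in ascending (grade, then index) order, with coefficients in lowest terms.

~R = 32/5 - 16/15*e12, and R ~R = 1792/45, so R^-1 = ~R / (1792/45).
R v = -64/15*e1 + 2272/45*e2
Answer: -214/105*e1 + 288/35*e2


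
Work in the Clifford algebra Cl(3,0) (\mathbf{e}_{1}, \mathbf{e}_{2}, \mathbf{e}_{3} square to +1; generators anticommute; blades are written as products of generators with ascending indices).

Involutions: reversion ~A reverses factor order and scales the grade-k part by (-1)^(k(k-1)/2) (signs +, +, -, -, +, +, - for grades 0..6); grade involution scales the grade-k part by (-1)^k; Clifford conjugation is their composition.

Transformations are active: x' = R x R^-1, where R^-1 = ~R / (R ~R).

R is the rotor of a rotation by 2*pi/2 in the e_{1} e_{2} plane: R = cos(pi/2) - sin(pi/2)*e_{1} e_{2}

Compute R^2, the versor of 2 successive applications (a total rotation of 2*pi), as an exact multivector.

The rotor phase is half the rotation angle and phases add under composition, so 2 steps in the e_{1} e_{2} plane accumulate phase 2*(pi/2) = \pi: R^2 = cos(\pi) - sin(\pi)*e_{1} e_{2}.
cos(\pi) = -1 and sin(\pi) = 0, so R^2 = -1. The total rotation 2*pi is 1 full turn, so every vector returns to itself, yet the rotor is -1, on the OTHER sheet of the double cover (an odd number of 2*pi turns).
Answer: -1


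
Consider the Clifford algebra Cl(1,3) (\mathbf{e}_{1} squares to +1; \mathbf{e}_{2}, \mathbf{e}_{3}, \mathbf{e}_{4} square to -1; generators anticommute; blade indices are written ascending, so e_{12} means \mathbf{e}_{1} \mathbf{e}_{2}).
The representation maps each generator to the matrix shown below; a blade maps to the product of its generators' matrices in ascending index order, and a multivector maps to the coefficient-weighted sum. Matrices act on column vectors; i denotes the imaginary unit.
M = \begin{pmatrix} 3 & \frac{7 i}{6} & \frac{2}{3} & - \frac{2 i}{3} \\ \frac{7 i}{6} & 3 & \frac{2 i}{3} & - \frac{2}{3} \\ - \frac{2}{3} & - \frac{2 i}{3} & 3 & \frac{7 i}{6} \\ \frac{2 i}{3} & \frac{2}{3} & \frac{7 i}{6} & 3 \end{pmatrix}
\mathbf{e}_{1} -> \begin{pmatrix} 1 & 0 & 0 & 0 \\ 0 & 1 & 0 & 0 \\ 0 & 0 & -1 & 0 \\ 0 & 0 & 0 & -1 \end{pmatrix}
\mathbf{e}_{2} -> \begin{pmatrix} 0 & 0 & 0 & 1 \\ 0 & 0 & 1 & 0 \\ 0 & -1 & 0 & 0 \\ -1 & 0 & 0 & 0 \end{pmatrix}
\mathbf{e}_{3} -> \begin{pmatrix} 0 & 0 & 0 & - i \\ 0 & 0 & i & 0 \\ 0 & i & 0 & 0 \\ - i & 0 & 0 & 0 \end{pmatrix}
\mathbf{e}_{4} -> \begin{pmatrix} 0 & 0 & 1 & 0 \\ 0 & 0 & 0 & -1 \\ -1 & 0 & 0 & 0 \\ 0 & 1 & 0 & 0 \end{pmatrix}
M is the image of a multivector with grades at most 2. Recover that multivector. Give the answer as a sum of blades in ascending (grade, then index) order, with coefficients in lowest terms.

Method: the blade images are trace-orthogonal — tr(rho(e_A) rho(e_B)^-1) = 4 if A = B and 0 otherwise — and rho(e_A)^-1 = (e_A)^2 * rho(e_A) with (e_A)^2 = +1 or -1, so the coefficient of e_A in the preimage is (e_A)^2 * tr(M rho(e_A))/4.
Nonzero projections over blades of grade <= 2: 1: (1)^2 = +1, tr(M 1) = 12, coefficient 3; e_{4}: (e_{4})^2 = -1, tr(M rho(e_{4})) = - \frac{8}{3}, coefficient \frac{2}{3}; e_{13}: (e_{13})^2 = +1, tr(M rho(e_{13})) = \frac{8}{3}, coefficient \frac{2}{3}; e_{34}: (e_{34})^2 = -1, tr(M rho(e_{34})) = \frac{14}{3}, coefficient -\frac{7}{6}. Every other blade of grade <= 2 projects to 0.
Answer: 3 + \frac{2}{3} e_{4} + \frac{2}{3} e_{13} - \frac{7}{6} e_{34}


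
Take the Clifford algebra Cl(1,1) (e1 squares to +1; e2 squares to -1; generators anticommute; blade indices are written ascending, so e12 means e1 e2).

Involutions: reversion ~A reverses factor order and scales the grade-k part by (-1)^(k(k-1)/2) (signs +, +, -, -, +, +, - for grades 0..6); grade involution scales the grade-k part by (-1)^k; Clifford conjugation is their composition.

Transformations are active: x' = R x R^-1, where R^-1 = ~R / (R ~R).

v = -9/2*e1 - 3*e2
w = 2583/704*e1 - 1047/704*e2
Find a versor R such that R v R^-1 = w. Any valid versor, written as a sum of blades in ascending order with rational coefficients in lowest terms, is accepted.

Here q(v) = q(w) = 45/4; the classical choice R = v + w = -585/704*e1 - 3159/704*e2 then realises v -> w under the sandwich.
Answer: -585/704*e1 - 3159/704*e2


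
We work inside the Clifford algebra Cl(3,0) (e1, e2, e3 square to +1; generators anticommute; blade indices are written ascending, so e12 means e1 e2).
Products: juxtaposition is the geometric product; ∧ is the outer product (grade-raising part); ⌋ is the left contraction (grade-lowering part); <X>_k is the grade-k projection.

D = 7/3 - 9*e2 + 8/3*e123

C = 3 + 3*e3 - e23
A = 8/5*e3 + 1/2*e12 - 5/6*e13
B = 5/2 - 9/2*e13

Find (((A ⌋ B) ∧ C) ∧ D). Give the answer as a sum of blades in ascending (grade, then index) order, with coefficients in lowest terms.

step 1: -15/4 + 36/5*e1
step 2: -45/4 + 108/5*e1 - 45/4*e3 + 108/5*e13 + 15/4*e23 - 36/5*e123
step 3: -105/4 + 252/5*e1 + 405/4*e2 - 105/4*e3 - 972/5*e12 + 252/5*e13 - 185/2*e23 + 738/5*e123
Answer: -105/4 + 252/5*e1 + 405/4*e2 - 105/4*e3 - 972/5*e12 + 252/5*e13 - 185/2*e23 + 738/5*e123


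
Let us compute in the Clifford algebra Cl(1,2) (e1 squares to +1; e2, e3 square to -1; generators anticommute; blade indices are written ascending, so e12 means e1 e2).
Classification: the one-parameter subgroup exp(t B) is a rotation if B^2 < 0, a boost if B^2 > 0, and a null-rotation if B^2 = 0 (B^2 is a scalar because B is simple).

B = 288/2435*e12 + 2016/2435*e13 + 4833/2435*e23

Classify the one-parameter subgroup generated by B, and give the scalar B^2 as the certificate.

B^2 term by term: the squares give (288/2435)^2*(e12)^2 + (2016/2435)^2*(e13)^2 + (4833/2435)^2*(e23)^2 = 82944/5929225*(+1) + 4064256/5929225*(+1) + 23357889/5929225*(-1) = -81/25 (each basis 2-blade squares to minus the product of its generators' squares); cross terms between blades sharing an index anticommute and cancel. So B^2 = -81/25.
Answer: rotation, certificate B^2 = -81/25. The invariant at work: B^2 = -81/25 is unchanged by conjugation, hence its sign classifies the subgroup whatever basis B is written in.


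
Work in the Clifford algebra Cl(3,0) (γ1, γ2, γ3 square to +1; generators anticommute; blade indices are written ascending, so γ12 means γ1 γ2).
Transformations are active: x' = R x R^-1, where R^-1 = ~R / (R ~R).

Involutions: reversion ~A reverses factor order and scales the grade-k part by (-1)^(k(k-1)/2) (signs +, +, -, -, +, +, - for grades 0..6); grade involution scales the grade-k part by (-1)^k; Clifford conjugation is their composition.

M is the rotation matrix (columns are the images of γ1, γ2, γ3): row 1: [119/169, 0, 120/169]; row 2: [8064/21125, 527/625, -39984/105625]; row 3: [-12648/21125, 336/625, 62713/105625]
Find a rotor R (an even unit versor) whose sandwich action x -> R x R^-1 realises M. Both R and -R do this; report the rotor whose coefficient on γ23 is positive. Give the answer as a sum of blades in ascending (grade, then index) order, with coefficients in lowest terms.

Method: write R = a + b12*γ12 + b13*γ13 + b23*γ23 with a^2 + b12^2 + b13^2 + b23^2 = 1 (so R^-1 = ~R). Expanding the columns R e_j ~R gives tr M = 4a^2 - 1 and, from the antisymmetric part, M21 - M12 = -4a*b12, M13 - M31 = 4a*b13, M32 - M23 = -4a*b23.
Here tr M = 226151/105625, so a^2 = (1 + tr M)/4 = 82944/105625 and a = ±288/325. Taking a = 288/325: M21 - M12 = 8064/21125, M13 - M31 = 27648/21125, M32 - M23 = 96768/105625, giving b12 = -7/65, b13 = 24/65, b23 = -84/325, i.e. R = 288/325 - 7/65*γ12 + 24/65*γ13 - 84/325*γ23.
Its γ23 coefficient is negative, so report the other preimage -R.
Answer: -288/325 + 7/65*γ12 - 24/65*γ13 + 84/325*γ23. Why the constraint matters: R and -R act identically through the sandwich — M has trace 226151/105625 either way — so only the sign condition on γ23 picks one of the two preimages.


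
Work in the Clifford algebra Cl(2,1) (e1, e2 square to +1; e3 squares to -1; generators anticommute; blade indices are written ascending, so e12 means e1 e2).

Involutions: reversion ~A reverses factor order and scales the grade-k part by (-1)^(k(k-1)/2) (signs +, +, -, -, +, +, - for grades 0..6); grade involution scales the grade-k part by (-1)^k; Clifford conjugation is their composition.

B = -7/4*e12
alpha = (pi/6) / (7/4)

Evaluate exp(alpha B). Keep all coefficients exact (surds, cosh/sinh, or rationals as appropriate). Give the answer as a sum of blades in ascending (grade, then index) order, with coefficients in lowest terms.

B^2 = (-7/4)^2*(e12)^2 = 49/16*(-1) = -49/16 (a basis 2-blade squares to minus the product of its generators' squares).
B^2 = -49/16 — a negative square means the series sums to a rotation: l = 7/4, alpha*l = pi/6, so exp(alpha B) = cos(pi/6) + (sin(pi/6)/(7/4))*B = sqrt(3)/2 + (2/7)*B.
Answer: sqrt(3)/2 - 1/2*e12


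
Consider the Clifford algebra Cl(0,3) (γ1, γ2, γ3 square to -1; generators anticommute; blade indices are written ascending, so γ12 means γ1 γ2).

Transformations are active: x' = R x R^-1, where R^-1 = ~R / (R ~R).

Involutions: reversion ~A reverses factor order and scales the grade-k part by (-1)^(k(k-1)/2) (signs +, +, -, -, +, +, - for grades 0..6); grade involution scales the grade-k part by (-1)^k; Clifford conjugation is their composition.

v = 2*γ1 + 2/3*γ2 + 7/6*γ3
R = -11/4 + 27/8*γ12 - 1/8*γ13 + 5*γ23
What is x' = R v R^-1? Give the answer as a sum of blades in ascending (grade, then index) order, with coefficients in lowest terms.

~R = -11/4 - 27/8*γ12 + 1/8*γ13 - 5*γ23, and R ~R = 1407/32, so R^-1 = ~R / (1407/32).
R v = -365/48*γ1 - 11/12*γ2 - 1/8*γ3 + 673/48*γ123
Answer: 3011/1407*γ1 - 443/938*γ2 + 1409/1407*γ3


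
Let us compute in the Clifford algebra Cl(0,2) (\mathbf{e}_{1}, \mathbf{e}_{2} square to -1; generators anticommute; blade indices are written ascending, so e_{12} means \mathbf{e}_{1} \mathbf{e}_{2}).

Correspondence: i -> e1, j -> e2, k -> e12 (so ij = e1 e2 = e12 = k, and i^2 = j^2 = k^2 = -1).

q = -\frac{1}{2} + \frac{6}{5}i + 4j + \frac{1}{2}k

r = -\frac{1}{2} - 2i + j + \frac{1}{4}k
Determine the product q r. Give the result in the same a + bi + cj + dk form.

In blades: q = -\frac{1}{2} + \frac{6}{5} e_{1} + 4 e_{2} + \frac{1}{2} e_{12}, r = -\frac{1}{2} - 2 e_{1} + e_{2} + \frac{1}{4} e_{12}.
Distribute q over r term by term (generator squares from the signature, products reordered to ascending indices): (-\frac{1}{2})*r = \frac{1}{4} + e_{1} - \frac{1}{2} e_{2} - \frac{1}{8} e_{12}; (\frac{6}{5} e_{1})*r = \frac{12}{5} - \frac{3}{5} e_{1} - \frac{3}{10} e_{2} + \frac{6}{5} e_{12}; (4 e_{2})*r = -4 + e_{1} - 2 e_{2} + 8 e_{12}; (\frac{1}{2} e_{12})*r = -\frac{1}{8} - \frac{1}{2} e_{1} - e_{2} - \frac{1}{4} e_{12}.
Sum: -\frac{59}{40} + \frac{9}{10} e_{1} - \frac{19}{5} e_{2} + \frac{353}{40} e_{12}; translating back through the correspondence:
Answer: -\frac{59}{40} + \frac{9}{10}i - \frac{19}{5}j + \frac{353}{40}k


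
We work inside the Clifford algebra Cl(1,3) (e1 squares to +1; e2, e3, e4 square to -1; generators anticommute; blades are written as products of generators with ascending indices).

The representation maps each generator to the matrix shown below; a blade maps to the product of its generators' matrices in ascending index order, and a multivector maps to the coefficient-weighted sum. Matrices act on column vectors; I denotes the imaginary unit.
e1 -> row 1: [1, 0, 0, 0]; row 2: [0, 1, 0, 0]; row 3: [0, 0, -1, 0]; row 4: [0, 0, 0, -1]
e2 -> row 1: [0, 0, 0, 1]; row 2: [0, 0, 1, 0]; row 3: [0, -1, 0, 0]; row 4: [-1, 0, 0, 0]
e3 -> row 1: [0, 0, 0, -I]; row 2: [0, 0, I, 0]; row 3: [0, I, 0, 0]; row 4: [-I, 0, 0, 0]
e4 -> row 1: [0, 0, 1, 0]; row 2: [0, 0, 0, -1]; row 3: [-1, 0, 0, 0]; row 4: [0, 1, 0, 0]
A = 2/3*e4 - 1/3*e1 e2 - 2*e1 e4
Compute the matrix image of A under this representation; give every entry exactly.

Bivector images (products of the table entries): rho(e1 e2) = rho(e1)rho(e2) = row 1: [0, 0, 0, 1]; row 2: [0, 0, 1, 0]; row 3: [0, 1, 0, 0]; row 4: [1, 0, 0, 0]; rho(e1 e4) = rho(e1)rho(e4) = row 1: [0, 0, 1, 0]; row 2: [0, 0, 0, -1]; row 3: [1, 0, 0, 0]; row 4: [0, -1, 0, 0].
M = (2/3)*rho(e4) + (-1/3)*rho(e1 e2) + (-2)*rho(e1 e4), summed entrywise:
Answer: row 1: [0, 0, -4/3, -1/3]; row 2: [0, 0, -1/3, 4/3]; row 3: [-8/3, -1/3, 0, 0]; row 4: [-1/3, 8/3, 0, 0]


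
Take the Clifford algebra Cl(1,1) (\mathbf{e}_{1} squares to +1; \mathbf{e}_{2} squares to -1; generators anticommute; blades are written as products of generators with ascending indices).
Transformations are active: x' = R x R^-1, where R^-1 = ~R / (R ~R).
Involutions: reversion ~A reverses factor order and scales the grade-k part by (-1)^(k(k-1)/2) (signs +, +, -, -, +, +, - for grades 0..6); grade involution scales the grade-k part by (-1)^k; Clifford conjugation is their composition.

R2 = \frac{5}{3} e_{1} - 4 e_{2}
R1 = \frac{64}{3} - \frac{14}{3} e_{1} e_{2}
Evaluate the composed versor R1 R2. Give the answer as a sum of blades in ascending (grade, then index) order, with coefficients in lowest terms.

Distribute over the terms of R1 (each basis-blade product reordered to ascending indices, repeated generators contracted through their squares):
(\frac{64}{3}) R2 = \frac{320}{9} e_{1} - \frac{256}{3} e_{2}
(-\frac{14}{3} e_{1} e_{2}) R2 = -\frac{56}{3} e_{1} + \frac{70}{9} e_{2}
Summing the partial products and collecting blades:
Answer: \frac{152}{9} e_{1} - \frac{698}{9} e_{2}


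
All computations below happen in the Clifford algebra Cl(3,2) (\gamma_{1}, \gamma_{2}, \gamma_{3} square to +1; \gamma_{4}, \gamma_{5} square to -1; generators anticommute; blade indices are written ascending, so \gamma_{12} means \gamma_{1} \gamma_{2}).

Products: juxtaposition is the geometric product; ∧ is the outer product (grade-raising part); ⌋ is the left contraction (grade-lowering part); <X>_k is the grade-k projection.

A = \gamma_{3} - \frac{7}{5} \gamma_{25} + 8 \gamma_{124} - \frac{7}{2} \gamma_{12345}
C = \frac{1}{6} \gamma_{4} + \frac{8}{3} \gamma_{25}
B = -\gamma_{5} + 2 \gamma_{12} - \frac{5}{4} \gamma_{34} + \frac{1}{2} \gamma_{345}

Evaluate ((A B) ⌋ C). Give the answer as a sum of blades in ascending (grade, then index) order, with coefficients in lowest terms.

step 1: -\frac{7}{5} \gamma_{2} - \frac{69}{4} \gamma_{4} + \frac{7}{4} \gamma_{12} + \frac{14}{5} \gamma_{15} - \gamma_{35} + \frac{1}{2} \gamma_{45} - 8 \gamma_{123} + \frac{35}{8} \gamma_{125} + \frac{7}{10} \gamma_{234} + 7 \gamma_{345} - \frac{7}{2} \gamma_{1234} + 4 \gamma_{1235} - 8 \gamma_{1245} + \frac{7}{4} \gamma_{2345}
step 2: \frac{23}{8} - \frac{56}{15} \gamma_{5}
Answer: \frac{23}{8} - \frac{56}{15} \gamma_{5}
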